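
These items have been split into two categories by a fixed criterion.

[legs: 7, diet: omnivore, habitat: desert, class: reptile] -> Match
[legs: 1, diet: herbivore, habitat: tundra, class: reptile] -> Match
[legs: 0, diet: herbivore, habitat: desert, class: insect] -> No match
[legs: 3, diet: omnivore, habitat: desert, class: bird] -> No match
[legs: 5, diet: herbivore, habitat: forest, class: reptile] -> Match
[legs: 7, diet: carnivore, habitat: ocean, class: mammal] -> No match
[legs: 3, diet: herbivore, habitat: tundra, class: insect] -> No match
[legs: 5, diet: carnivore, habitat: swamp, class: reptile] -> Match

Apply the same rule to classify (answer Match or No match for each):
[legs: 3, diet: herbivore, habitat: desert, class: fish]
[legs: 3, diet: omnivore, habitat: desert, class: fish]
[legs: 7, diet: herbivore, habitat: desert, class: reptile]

No match, No match, Match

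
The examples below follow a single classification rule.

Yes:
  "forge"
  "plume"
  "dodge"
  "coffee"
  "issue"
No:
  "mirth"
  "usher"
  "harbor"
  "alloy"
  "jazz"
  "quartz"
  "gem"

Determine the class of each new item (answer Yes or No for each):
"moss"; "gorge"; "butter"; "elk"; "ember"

The common property of the 'Yes' items is: ends with 'e'. No 'No' item has it.
No: "moss", since ends with 's'.
Yes: "gorge", since ends with 'e'.
No: "butter", since ends with 'r'.
No: "elk", since ends with 'k'.
No: "ember", since ends with 'r'.

No, Yes, No, No, No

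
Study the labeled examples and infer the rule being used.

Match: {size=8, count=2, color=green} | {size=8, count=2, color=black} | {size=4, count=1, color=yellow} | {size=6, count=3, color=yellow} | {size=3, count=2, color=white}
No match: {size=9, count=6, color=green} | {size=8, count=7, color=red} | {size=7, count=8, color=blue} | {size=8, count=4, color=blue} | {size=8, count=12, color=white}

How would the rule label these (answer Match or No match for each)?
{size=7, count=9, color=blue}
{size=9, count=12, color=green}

No match, No match

All 'Match' examples share one property — count ≤ 3 — and every 'No match' example lacks it.
{size=7, count=9, color=blue} — count = 9, hence No match. {size=9, count=12, color=green} — count = 12, hence No match.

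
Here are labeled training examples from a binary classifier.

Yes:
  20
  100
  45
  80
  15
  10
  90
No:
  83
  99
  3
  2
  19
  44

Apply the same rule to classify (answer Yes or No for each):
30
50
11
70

Every 'Yes' example satisfies: multiple of 5. None of the 'No' examples do.
Yes: 30, since 30 = 5·6.
Yes: 50, since 50 = 5·10.
No: 11, since 11 = 5·2 + 1.
Yes: 70, since 70 = 5·14.

Yes, Yes, No, Yes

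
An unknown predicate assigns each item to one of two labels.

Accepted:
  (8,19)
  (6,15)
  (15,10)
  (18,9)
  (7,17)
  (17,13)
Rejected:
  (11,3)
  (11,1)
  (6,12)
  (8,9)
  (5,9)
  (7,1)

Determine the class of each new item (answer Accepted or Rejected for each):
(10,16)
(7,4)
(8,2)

Accepted, Rejected, Rejected

The common property of the 'Accepted' items is: sum ≥ 21. No 'Rejected' item has it.
(10,16): 10+16 = 26 — passes, so Accepted. (7,4): 7+4 = 11 — fails this test, so Rejected. (8,2): 8+2 = 10 — fails this test, so Rejected.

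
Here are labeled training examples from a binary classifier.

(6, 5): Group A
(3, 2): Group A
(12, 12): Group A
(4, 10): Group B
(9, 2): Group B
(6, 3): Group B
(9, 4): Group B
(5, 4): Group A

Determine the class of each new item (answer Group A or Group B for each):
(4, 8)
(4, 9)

Group B, Group B

Every 'Group A' example satisfies: |first − second| ≤ 1. None of the 'Group B' examples do.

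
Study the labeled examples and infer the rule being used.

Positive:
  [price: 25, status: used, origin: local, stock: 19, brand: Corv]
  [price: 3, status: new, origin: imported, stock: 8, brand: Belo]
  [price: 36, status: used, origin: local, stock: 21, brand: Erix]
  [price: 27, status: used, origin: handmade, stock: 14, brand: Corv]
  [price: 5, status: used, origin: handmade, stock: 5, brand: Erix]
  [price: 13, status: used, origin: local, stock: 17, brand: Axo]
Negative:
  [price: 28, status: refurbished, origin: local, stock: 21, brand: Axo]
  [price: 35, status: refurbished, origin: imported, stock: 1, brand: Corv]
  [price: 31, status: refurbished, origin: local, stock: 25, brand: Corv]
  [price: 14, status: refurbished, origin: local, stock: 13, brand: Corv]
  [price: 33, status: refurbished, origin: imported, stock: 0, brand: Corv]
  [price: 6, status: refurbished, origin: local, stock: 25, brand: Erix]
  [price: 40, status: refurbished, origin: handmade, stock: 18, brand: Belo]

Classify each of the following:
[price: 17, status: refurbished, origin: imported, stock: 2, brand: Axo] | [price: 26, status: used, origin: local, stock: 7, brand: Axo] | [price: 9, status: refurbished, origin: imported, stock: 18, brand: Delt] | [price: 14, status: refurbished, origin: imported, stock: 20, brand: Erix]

Negative, Positive, Negative, Negative

Rule: status is not refurbished. This holds for each 'Positive' example and fails for each 'Negative' one.
[price: 17, status: refurbished, origin: imported, stock: 2, brand: Axo]: Negative (status is refurbished). [price: 26, status: used, origin: local, stock: 7, brand: Axo]: Positive (status is used). [price: 9, status: refurbished, origin: imported, stock: 18, brand: Delt]: Negative (status is refurbished). [price: 14, status: refurbished, origin: imported, stock: 20, brand: Erix]: Negative (status is refurbished).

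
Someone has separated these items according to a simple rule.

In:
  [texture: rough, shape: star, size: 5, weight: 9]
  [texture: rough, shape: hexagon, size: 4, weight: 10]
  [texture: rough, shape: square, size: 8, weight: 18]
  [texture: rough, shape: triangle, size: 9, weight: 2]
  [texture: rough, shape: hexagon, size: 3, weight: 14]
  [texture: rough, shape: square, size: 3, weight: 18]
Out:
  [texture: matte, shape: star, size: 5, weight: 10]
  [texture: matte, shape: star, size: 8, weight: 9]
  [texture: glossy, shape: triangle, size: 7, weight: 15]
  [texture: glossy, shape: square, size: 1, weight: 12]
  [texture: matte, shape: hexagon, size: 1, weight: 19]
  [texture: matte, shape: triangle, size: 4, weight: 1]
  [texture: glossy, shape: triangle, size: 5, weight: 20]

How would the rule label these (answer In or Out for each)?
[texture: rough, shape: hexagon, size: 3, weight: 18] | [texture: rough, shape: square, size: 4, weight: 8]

'In' ⟺ texture is rough.
[texture: rough, shape: hexagon, size: 3, weight: 18] — texture is rough, hence In.
[texture: rough, shape: square, size: 4, weight: 8] — texture is rough, hence In.

In, In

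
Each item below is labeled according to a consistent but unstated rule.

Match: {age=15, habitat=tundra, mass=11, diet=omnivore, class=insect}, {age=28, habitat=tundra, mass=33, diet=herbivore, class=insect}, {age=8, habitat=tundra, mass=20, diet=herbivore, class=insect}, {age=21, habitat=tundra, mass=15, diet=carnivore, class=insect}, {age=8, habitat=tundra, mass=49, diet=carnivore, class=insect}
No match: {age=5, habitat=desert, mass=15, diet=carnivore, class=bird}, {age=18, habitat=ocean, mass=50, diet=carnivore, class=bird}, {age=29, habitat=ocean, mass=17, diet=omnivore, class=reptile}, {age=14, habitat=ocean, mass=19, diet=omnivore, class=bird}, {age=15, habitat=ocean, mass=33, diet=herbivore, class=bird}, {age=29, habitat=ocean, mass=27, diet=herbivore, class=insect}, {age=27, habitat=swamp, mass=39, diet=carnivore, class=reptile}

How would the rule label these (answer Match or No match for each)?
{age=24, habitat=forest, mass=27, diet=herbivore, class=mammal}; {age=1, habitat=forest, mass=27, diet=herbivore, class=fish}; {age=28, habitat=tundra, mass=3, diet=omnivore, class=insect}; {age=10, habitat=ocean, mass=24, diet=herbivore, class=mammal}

Comparing the two groups points to one rule — habitat is tundra.
{age=24, habitat=forest, mass=27, diet=herbivore, class=mammal}: habitat is forest, lacks this property → No match.
{age=1, habitat=forest, mass=27, diet=herbivore, class=fish}: habitat is forest, lacks this property → No match.
{age=28, habitat=tundra, mass=3, diet=omnivore, class=insect}: habitat is tundra, checks out → Match.
{age=10, habitat=ocean, mass=24, diet=herbivore, class=mammal}: habitat is ocean, lacks this property → No match.

No match, No match, Match, No match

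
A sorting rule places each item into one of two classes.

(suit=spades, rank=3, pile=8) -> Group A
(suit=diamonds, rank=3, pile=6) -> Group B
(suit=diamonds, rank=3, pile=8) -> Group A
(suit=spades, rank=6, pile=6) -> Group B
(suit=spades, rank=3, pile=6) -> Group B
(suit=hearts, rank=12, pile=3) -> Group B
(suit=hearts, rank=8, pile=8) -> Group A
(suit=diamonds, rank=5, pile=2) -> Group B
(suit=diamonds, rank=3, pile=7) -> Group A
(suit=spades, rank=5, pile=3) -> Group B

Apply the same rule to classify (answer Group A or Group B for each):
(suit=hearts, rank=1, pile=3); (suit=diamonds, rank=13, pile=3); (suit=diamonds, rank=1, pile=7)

Group B, Group B, Group A

The classifier is using: pile ≥ 7.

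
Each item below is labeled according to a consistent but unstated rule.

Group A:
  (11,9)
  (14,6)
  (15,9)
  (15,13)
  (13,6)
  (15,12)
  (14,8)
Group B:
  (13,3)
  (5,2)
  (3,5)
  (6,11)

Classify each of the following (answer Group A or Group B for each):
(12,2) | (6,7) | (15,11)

The rule appears to be: sum ≥ 19.
(12,2) → 12+2 = 14 → Group B.
(6,7) → 6+7 = 13 → Group B.
(15,11) → 15+11 = 26 → Group A.

Group B, Group B, Group A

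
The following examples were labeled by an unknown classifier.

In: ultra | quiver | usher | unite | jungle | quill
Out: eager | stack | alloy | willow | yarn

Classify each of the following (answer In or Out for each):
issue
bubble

In, In

The common property of the 'In' items is: contains 'u'. No 'Out' item has it.
issue: has 'u' — passes, so In.
bubble: has 'u' — passes, so In.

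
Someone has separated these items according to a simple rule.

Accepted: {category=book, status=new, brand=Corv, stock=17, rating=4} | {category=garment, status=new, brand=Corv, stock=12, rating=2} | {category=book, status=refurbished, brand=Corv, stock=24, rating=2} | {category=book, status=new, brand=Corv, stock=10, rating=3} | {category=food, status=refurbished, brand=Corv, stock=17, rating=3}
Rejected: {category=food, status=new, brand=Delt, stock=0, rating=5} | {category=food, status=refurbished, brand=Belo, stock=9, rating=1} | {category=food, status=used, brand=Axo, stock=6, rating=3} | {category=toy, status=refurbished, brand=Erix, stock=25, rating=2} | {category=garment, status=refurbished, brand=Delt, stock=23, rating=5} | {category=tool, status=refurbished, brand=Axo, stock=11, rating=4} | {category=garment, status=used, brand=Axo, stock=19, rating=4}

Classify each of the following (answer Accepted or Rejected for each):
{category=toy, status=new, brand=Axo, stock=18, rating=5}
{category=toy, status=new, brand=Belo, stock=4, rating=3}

'Accepted' ⟺ brand is Corv.
{category=toy, status=new, brand=Axo, stock=18, rating=5} → brand is Axo → Rejected. {category=toy, status=new, brand=Belo, stock=4, rating=3} → brand is Belo → Rejected.

Rejected, Rejected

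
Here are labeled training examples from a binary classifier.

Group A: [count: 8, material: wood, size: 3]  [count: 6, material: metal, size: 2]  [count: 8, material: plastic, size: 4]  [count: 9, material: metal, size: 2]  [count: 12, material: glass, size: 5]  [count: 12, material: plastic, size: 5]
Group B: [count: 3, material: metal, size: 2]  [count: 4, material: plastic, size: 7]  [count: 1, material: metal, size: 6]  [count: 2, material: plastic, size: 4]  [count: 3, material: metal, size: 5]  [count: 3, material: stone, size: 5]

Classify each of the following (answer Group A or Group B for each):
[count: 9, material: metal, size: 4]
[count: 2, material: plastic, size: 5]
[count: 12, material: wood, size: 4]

Every 'Group A' example satisfies: count ≥ 6. None of the 'Group B' examples do.

Group A, Group B, Group A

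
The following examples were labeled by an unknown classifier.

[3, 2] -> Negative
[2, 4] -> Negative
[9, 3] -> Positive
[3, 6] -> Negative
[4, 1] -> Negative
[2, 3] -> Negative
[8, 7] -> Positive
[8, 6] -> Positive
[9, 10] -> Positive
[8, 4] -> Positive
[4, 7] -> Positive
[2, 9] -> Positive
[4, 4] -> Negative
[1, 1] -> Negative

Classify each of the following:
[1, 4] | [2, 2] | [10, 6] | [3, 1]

The common property of the 'Positive' items is: sum ≥ 11. No 'Negative' item has it.
[1, 4]: 1+4 = 5 — fails this test, so Negative.
[2, 2]: 2+2 = 4 — fails this test, so Negative.
[10, 6]: 10+6 = 16 — checks out, so Positive.
[3, 1]: 3+1 = 4 — fails this test, so Negative.

Negative, Negative, Positive, Negative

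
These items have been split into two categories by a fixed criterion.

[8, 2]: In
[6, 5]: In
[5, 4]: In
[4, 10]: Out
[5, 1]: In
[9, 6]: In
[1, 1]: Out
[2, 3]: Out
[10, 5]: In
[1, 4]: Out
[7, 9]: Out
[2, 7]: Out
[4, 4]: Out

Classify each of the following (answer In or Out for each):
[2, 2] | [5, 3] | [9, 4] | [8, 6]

All 'In' examples share one property — first > second — and every 'Out' example lacks it.
[2, 2]: 2 = 2, does not pass → Out.
[5, 3]: 5 > 3, fits → In.
[9, 4]: 9 > 4, fits → In.
[8, 6]: 8 > 6, fits → In.

Out, In, In, In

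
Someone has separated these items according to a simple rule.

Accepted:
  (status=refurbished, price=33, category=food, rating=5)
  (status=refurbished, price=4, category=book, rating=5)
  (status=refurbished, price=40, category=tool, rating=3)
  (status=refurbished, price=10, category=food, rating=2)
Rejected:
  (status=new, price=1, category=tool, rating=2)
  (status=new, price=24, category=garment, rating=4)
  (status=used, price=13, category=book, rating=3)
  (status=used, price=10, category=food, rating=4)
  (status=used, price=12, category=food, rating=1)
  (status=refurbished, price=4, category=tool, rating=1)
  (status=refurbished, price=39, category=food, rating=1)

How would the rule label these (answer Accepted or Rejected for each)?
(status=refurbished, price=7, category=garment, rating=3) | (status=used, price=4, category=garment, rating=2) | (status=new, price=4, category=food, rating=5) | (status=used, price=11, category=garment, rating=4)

Accepted, Rejected, Rejected, Rejected

'Accepted' ⟺ status is refurbished AND rating ≥ 2.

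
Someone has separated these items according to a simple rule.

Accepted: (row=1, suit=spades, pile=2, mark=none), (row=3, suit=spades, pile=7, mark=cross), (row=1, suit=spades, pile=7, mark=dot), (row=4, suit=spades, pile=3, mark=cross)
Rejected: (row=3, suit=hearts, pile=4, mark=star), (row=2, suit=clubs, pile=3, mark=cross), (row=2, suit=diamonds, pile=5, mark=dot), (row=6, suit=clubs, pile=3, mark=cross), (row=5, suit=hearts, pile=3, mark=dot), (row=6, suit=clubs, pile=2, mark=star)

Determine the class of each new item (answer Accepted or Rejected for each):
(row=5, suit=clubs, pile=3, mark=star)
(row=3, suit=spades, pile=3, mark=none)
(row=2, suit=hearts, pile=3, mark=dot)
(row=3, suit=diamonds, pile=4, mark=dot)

The rule appears to be: suit is spades.
(row=5, suit=clubs, pile=3, mark=star): suit is clubs, doesn't match → Rejected.
(row=3, suit=spades, pile=3, mark=none): suit is spades, passes → Accepted.
(row=2, suit=hearts, pile=3, mark=dot): suit is hearts, doesn't match → Rejected.
(row=3, suit=diamonds, pile=4, mark=dot): suit is diamonds, doesn't match → Rejected.

Rejected, Accepted, Rejected, Rejected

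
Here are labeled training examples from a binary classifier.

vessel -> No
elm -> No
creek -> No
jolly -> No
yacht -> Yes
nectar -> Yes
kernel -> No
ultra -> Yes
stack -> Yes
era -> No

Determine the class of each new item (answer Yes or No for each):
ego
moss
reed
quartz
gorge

A rule that fits every label: contains 't' — true of each 'Yes' example, false of each 'No' one.
ego: No (no 't'). moss: No (no 't'). reed: No (no 't'). quartz: Yes (has 't'). gorge: No (no 't').

No, No, No, Yes, No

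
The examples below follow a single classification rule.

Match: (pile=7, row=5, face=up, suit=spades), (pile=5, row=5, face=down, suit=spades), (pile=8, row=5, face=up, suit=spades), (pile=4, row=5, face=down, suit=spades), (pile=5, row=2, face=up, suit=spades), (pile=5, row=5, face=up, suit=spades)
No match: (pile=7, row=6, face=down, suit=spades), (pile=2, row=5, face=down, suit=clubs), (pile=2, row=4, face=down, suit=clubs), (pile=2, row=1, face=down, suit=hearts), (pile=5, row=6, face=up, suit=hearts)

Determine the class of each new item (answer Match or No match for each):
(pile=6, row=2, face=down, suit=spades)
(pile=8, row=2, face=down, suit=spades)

Match, Match

The simplest hypothesis consistent with all the labels is: suit is spades AND row ≤ 5.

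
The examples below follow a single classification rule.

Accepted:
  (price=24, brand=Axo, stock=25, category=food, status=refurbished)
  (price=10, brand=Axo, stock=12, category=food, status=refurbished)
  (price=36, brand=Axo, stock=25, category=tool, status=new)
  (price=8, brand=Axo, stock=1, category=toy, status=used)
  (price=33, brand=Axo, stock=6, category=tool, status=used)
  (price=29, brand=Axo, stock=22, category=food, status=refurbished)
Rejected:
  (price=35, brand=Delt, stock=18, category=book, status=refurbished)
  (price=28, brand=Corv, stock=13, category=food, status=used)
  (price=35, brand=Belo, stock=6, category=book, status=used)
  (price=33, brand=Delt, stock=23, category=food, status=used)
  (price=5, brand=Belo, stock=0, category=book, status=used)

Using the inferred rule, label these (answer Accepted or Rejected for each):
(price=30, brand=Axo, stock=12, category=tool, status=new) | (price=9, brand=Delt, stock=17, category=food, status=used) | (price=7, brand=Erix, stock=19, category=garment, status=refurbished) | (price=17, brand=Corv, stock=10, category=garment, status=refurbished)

Accepted, Rejected, Rejected, Rejected

A rule that fits every label: brand is Axo — true of each 'Accepted' example, false of each 'Rejected' one.
(price=30, brand=Axo, stock=12, category=tool, status=new) → brand is Axo → Accepted.
(price=9, brand=Delt, stock=17, category=food, status=used) → brand is Delt → Rejected.
(price=7, brand=Erix, stock=19, category=garment, status=refurbished) → brand is Erix → Rejected.
(price=17, brand=Corv, stock=10, category=garment, status=refurbished) → brand is Corv → Rejected.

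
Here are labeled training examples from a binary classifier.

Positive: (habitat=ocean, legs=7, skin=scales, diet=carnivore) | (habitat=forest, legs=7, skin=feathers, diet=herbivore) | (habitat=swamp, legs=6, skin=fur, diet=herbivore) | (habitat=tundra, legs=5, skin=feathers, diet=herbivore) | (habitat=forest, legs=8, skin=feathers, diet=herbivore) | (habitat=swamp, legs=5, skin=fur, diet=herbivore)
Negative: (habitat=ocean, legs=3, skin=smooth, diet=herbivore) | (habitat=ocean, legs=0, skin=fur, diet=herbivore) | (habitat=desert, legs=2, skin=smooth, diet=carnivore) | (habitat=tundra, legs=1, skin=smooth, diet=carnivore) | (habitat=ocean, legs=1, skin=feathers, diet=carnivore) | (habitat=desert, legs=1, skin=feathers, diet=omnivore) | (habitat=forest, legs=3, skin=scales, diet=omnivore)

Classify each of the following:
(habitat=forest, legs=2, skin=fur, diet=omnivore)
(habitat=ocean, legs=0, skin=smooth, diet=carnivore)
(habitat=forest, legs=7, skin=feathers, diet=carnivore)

Negative, Negative, Positive

A rule that fits every label: legs ≥ 5 — true of each 'Positive' example, false of each 'Negative' one.
(habitat=forest, legs=2, skin=fur, diet=omnivore): legs = 2 — lacks this property, so Negative.
(habitat=ocean, legs=0, skin=smooth, diet=carnivore): legs = 0 — lacks this property, so Negative.
(habitat=forest, legs=7, skin=feathers, diet=carnivore): legs = 7 — satisfies this, so Positive.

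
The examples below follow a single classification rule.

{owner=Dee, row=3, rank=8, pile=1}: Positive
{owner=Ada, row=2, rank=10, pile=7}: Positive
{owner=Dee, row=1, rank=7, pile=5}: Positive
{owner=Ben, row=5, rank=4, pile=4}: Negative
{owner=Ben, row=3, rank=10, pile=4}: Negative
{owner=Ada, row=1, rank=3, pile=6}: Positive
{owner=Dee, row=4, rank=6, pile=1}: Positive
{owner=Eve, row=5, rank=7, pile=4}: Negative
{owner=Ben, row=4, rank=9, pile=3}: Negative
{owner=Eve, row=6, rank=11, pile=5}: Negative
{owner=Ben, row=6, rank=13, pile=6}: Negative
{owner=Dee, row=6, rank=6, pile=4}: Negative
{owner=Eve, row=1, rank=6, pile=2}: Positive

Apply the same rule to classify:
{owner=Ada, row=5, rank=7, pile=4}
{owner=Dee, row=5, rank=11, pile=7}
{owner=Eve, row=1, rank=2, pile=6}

The simplest hypothesis consistent with all the labels is: pile = 1 OR row ≤ 2.
{owner=Ada, row=5, rank=7, pile=4}: pile = 4, row = 5, does not satisfy this → Negative.
{owner=Dee, row=5, rank=11, pile=7}: pile = 7, row = 5, does not satisfy this → Negative.
{owner=Eve, row=1, rank=2, pile=6}: pile = 6, row = 1, fits → Positive.

Negative, Negative, Positive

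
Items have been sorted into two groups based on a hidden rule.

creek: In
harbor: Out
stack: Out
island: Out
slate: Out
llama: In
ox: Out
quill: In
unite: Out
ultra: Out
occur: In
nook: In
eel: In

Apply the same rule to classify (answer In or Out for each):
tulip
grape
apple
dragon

Out, Out, In, Out

A rule that fits every label: has a double letter — true of each 'In' example, false of each 'Out' one.
tulip — no doubled letter, hence Out.
grape — no doubled letter, hence Out.
apple — 'pp' doubled, hence In.
dragon — no doubled letter, hence Out.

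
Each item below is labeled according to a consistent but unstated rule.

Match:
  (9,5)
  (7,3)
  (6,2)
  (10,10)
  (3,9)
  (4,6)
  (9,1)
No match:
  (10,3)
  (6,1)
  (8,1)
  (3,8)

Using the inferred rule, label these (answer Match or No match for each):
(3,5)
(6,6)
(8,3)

Rule: sum is even. This holds for each 'Match' example and fails for each 'No match' one.
(3,5) — 3+5 = 8, hence Match.
(6,6) — 6+6 = 12, hence Match.
(8,3) — 8+3 = 11, hence No match.

Match, Match, No match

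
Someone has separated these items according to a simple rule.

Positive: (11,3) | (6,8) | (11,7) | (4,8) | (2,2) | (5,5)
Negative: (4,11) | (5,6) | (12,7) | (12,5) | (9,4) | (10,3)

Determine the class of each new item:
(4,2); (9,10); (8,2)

Positive, Negative, Positive

Checking candidate rules against both groups, what survives is: sum is even.
(4,2): 4+2 = 6, checks out → Positive.
(9,10): 9+10 = 19, lacks this property → Negative.
(8,2): 8+2 = 10, checks out → Positive.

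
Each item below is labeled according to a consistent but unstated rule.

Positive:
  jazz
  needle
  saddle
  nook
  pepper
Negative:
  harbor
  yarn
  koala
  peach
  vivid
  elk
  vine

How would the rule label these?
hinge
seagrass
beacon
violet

Negative, Positive, Negative, Negative

Rule: has a double letter. This holds for each 'Positive' example and fails for each 'Negative' one.
hinge: no doubled letter — doesn't match, so Negative. seagrass: 'ss' doubled — passes, so Positive. beacon: no doubled letter — doesn't match, so Negative. violet: no doubled letter — doesn't match, so Negative.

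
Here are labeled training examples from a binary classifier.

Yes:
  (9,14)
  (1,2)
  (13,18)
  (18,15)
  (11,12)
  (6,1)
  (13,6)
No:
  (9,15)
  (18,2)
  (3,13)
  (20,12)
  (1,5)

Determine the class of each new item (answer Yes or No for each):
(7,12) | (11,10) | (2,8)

Yes, Yes, No

Comparing the two groups points to one rule — sum is odd.
Yes: (7,12), since 7+12 = 19.
Yes: (11,10), since 11+10 = 21.
No: (2,8), since 2+8 = 10.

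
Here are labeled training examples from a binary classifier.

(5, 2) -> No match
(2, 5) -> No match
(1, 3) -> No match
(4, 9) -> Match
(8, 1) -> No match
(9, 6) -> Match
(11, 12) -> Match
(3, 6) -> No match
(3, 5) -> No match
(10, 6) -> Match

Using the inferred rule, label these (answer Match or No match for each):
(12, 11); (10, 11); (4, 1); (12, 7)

A rule that fits every label: sum ≥ 13 — true of each 'Match' example, false of each 'No match' one.
(12, 11) → 12+11 = 23 → Match.
(10, 11) → 10+11 = 21 → Match.
(4, 1) → 4+1 = 5 → No match.
(12, 7) → 12+7 = 19 → Match.

Match, Match, No match, Match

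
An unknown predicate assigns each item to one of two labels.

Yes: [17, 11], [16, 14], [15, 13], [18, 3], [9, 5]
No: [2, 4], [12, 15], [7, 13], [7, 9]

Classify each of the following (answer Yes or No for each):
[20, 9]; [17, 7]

All 'Yes' examples share one property — first > second — and every 'No' example lacks it.
[20, 9] → 20 > 9 → Yes.
[17, 7] → 17 > 7 → Yes.

Yes, Yes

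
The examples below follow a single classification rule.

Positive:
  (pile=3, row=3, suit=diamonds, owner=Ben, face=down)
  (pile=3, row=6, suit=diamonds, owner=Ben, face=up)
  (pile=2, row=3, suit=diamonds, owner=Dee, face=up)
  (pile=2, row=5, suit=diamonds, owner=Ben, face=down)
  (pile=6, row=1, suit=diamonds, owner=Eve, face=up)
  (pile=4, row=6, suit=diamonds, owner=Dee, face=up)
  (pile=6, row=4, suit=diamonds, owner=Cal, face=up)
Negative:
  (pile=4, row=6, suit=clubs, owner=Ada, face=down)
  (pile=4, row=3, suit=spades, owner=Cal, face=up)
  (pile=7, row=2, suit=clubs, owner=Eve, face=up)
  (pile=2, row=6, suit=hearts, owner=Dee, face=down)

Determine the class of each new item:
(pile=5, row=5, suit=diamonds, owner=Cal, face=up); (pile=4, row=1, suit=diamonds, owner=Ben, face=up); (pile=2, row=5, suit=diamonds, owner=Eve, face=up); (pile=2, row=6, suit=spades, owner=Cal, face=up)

The common property of the 'Positive' items is: suit is diamonds. No 'Negative' item has it.
(pile=5, row=5, suit=diamonds, owner=Cal, face=up): suit is diamonds — checks out, so Positive. (pile=4, row=1, suit=diamonds, owner=Ben, face=up): suit is diamonds — checks out, so Positive. (pile=2, row=5, suit=diamonds, owner=Eve, face=up): suit is diamonds — checks out, so Positive. (pile=2, row=6, suit=spades, owner=Cal, face=up): suit is spades — doesn't qualify, so Negative.

Positive, Positive, Positive, Negative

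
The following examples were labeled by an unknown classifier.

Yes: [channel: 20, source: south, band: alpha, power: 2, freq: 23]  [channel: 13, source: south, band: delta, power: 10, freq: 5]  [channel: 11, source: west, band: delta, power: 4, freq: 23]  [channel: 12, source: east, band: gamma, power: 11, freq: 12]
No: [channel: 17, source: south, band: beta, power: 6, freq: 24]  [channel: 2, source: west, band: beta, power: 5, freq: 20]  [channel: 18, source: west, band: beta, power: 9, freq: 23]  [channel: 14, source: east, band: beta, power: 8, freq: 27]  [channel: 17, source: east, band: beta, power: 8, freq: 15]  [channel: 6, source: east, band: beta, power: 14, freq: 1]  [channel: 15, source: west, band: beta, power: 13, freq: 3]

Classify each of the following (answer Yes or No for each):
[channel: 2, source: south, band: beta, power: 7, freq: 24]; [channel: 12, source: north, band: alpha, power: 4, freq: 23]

One predicate separates the groups cleanly: band is not beta.

No, Yes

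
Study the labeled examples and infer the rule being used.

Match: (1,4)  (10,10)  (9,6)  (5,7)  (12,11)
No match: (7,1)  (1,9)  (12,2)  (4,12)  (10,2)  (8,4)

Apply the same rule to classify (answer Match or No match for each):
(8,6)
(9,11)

Match, Match

The simplest hypothesis consistent with all the labels is: |first − second| ≤ 3.
(8,6) — |8−6| = 2, hence Match. (9,11) — |9−11| = 2, hence Match.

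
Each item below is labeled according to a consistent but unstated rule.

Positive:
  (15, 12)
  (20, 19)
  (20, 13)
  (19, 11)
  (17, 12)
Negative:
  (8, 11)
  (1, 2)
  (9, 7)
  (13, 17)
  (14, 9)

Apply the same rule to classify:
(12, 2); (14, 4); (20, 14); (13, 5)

The distinguishing property — first ≥ 15 — holds for all the 'Positive' cases and none of the 'Negative' cases.
(12, 2): Negative (first 12).
(14, 4): Negative (first 14).
(20, 14): Positive (first 20).
(13, 5): Negative (first 13).

Negative, Negative, Positive, Negative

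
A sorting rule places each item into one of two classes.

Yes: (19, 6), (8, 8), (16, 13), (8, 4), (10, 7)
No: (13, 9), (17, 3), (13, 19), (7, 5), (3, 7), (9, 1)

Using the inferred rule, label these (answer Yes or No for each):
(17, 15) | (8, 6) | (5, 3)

The distinguishing property — product is even — holds for all the 'Yes' cases and none of the 'No' cases.

No, Yes, No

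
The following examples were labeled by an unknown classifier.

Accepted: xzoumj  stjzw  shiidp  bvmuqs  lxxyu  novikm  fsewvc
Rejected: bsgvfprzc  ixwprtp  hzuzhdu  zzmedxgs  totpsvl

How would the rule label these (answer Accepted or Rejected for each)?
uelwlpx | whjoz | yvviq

Rejected, Accepted, Accepted

Every 'Accepted' example satisfies: length ≤ 6. None of the 'Rejected' examples do.
uelwlpx: length 7 — does not satisfy this, so Rejected.
whjoz: length 5 — meets the rule, so Accepted.
yvviq: length 5 — meets the rule, so Accepted.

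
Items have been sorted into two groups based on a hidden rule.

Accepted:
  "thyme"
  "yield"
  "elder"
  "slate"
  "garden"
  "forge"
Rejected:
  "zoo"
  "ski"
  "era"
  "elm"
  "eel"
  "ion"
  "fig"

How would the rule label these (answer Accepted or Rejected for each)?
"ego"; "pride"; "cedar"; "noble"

Rejected, Accepted, Accepted, Accepted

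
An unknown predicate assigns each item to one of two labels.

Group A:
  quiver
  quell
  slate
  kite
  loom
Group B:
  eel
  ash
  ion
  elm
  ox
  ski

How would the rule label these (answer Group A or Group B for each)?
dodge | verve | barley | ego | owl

Group A, Group A, Group A, Group B, Group B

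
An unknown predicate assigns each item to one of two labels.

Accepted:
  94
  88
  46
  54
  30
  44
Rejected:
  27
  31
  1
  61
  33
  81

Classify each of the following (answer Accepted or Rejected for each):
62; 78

The distinguishing property — even — holds for all the 'Accepted' cases and none of the 'Rejected' cases.
62: 62 is even — qualifies, so Accepted. 78: 78 is even — qualifies, so Accepted.

Accepted, Accepted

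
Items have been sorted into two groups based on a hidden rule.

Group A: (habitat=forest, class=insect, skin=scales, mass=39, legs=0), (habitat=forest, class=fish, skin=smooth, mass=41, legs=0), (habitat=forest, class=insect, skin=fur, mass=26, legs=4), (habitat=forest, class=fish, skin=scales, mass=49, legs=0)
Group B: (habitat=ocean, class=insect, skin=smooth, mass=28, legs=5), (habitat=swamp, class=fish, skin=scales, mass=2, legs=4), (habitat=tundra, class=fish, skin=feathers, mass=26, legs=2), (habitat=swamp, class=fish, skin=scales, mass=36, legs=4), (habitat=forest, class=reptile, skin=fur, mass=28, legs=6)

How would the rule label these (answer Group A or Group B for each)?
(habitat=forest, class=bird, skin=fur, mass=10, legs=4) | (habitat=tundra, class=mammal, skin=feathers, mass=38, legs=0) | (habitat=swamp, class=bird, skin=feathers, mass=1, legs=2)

Group A, Group B, Group B

The common property of the 'Group A' items is: habitat is forest AND legs ≤ 4. No 'Group B' item has it.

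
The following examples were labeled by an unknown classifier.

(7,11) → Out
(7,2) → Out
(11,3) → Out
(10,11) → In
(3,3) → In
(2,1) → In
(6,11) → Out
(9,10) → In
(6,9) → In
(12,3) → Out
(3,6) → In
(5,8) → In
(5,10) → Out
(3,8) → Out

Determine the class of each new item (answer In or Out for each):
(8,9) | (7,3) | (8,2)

Rule: |first − second| ≤ 3. This holds for each 'In' example and fails for each 'Out' one.
(8,9) — |8−9| = 1, hence In. (7,3) — |7−3| = 4, hence Out. (8,2) — |8−2| = 6, hence Out.

In, Out, Out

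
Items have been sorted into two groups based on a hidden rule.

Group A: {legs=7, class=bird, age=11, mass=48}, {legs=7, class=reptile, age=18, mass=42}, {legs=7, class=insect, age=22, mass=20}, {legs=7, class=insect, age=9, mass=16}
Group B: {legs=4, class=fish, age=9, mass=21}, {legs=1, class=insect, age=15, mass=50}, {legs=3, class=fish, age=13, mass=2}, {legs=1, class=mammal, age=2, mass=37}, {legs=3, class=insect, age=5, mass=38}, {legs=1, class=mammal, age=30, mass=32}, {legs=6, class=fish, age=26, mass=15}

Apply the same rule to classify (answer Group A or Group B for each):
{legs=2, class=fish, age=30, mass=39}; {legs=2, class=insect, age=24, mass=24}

Group B, Group B

All 'Group A' examples share one property — legs = 7 — and every 'Group B' example lacks it.
{legs=2, class=fish, age=30, mass=39} — legs = 2, hence Group B. {legs=2, class=insect, age=24, mass=24} — legs = 2, hence Group B.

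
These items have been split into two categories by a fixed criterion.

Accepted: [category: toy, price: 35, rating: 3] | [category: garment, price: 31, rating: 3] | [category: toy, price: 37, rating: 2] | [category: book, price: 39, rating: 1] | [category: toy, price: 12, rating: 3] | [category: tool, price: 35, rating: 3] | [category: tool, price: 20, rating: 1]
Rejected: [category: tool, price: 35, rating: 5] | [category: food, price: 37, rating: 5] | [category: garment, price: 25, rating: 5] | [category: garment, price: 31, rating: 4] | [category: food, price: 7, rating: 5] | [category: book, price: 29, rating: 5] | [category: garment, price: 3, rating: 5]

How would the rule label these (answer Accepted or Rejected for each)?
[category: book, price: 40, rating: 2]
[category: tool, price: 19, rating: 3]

Accepted, Accepted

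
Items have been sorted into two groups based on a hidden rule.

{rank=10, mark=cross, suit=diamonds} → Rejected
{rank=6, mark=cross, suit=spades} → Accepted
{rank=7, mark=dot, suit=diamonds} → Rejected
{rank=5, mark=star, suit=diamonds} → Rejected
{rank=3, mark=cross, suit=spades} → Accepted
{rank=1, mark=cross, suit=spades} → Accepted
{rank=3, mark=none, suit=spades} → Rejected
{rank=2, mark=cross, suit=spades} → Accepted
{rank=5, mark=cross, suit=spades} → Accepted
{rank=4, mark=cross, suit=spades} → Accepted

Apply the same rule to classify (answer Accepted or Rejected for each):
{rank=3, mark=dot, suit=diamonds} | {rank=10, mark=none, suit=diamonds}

Rejected, Rejected

The common property of the 'Accepted' items is: mark is cross AND suit is spades. No 'Rejected' item has it.
{rank=3, mark=dot, suit=diamonds}: mark is dot, suit is diamonds, does not pass → Rejected.
{rank=10, mark=none, suit=diamonds}: mark is none, suit is diamonds, does not pass → Rejected.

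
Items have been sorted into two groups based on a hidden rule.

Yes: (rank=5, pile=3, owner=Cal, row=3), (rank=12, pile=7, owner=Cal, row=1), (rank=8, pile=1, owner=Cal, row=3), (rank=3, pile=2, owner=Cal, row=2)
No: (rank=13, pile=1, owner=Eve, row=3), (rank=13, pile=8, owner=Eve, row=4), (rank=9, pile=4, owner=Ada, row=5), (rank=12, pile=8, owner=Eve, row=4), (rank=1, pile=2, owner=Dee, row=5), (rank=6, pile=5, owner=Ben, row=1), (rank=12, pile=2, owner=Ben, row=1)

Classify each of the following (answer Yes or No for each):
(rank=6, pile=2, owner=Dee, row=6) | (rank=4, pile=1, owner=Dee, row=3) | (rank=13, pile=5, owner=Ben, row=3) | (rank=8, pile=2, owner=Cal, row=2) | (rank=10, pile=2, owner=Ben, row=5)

No, No, No, Yes, No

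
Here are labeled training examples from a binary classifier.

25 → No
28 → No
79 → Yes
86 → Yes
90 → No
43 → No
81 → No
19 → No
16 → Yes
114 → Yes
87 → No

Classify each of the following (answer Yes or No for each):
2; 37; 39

Yes, Yes, No

The rule appears to be: ≡ 2 (mod 7).
2 → 2 mod 7 = 2 → Yes. 37 → 37 mod 7 = 2 → Yes. 39 → 39 mod 7 = 4 → No.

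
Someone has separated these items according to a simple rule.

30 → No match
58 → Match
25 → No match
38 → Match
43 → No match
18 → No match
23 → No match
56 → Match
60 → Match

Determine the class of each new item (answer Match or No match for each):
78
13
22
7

The rule appears to be: even AND at least 38.

Match, No match, No match, No match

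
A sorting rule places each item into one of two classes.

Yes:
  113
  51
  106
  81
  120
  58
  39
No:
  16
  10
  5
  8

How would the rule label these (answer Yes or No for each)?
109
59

The simplest hypothesis consistent with all the labels is: at least 39.
109: 109 ≥ 39, fits → Yes.
59: 59 ≥ 39, fits → Yes.

Yes, Yes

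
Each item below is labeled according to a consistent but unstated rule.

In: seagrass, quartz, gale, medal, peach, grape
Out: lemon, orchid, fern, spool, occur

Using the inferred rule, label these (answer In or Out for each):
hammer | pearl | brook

The pattern is that an item is 'In' exactly when: contains 'a'.
hammer: has 'a' — qualifies, so In.
pearl: has 'a' — qualifies, so In.
brook: no 'a' — does not pass, so Out.

In, In, Out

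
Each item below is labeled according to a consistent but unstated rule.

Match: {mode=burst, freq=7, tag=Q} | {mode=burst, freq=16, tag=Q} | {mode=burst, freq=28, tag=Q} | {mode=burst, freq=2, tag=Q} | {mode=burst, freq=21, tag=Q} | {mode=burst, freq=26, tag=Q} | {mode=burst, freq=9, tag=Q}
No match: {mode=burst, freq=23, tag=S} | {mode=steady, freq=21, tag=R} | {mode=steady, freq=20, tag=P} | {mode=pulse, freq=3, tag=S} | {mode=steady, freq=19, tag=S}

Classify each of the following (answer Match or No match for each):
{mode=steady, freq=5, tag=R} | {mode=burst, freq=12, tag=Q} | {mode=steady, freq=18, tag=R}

No match, Match, No match

Rule: tag is Q. This holds for each 'Match' example and fails for each 'No match' one.
{mode=steady, freq=5, tag=R}: tag is R — does not fit, so No match.
{mode=burst, freq=12, tag=Q}: tag is Q — passes, so Match.
{mode=steady, freq=18, tag=R}: tag is R — does not fit, so No match.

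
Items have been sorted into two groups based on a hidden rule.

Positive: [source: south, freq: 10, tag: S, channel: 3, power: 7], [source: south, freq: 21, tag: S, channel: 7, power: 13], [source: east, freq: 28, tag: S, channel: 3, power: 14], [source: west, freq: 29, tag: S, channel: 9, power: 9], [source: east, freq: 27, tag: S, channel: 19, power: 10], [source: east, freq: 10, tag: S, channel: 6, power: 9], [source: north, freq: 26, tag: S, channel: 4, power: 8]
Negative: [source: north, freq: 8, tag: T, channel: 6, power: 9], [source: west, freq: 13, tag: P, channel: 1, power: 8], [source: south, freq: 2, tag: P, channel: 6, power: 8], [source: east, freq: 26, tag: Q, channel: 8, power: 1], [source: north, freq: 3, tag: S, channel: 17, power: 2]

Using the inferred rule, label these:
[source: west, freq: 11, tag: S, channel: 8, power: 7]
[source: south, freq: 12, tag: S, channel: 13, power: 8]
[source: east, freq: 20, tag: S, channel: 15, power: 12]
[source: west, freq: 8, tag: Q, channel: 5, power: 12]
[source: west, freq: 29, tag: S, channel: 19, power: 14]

Positive, Positive, Positive, Negative, Positive

The rule appears to be: tag is S AND freq ≥ 8.
Positive: [source: west, freq: 11, tag: S, channel: 8, power: 7], since tag is S, freq = 11.
Positive: [source: south, freq: 12, tag: S, channel: 13, power: 8], since tag is S, freq = 12.
Positive: [source: east, freq: 20, tag: S, channel: 15, power: 12], since tag is S, freq = 20.
Negative: [source: west, freq: 8, tag: Q, channel: 5, power: 12], since tag is Q, freq = 8.
Positive: [source: west, freq: 29, tag: S, channel: 19, power: 14], since tag is S, freq = 29.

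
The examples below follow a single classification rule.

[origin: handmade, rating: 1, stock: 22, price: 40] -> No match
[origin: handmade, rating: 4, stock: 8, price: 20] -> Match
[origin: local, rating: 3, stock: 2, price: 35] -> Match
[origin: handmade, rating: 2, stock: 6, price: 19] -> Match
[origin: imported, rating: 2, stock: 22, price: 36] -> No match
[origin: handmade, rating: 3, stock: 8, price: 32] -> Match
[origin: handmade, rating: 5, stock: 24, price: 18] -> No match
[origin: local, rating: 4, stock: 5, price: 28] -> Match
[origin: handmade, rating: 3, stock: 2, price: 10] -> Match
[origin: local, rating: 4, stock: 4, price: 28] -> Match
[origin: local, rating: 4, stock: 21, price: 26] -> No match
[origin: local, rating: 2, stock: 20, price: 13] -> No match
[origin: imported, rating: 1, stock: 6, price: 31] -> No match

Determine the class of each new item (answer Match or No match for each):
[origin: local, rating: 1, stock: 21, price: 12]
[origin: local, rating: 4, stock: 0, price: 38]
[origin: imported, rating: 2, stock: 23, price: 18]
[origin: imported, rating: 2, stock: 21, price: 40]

The distinguishing property — stock ≤ 8 AND rating ≥ 2 — holds for all the 'Match' cases and none of the 'No match' cases.
[origin: local, rating: 1, stock: 21, price: 12]: stock = 21, rating = 1 — does not satisfy this, so No match.
[origin: local, rating: 4, stock: 0, price: 38]: stock = 0, rating = 4 — has this property, so Match.
[origin: imported, rating: 2, stock: 23, price: 18]: stock = 23, rating = 2 — does not satisfy this, so No match.
[origin: imported, rating: 2, stock: 21, price: 40]: stock = 21, rating = 2 — does not satisfy this, so No match.

No match, Match, No match, No match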